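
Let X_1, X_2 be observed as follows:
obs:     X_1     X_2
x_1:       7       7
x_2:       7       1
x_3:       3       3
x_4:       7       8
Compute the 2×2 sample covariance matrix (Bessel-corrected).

Step 1 — column means:
  mean(X_1) = (7 + 7 + 3 + 7) / 4 = 24/4 = 6
  mean(X_2) = (7 + 1 + 3 + 8) / 4 = 19/4 = 4.75

Step 2 — sample covariance S[i,j] = (1/(n-1)) · Σ_k (x_{k,i} - mean_i) · (x_{k,j} - mean_j), with n-1 = 3.
  S[X_1,X_1] = ((1)·(1) + (1)·(1) + (-3)·(-3) + (1)·(1)) / 3 = 12/3 = 4
  S[X_1,X_2] = ((1)·(2.25) + (1)·(-3.75) + (-3)·(-1.75) + (1)·(3.25)) / 3 = 7/3 = 2.3333
  S[X_2,X_2] = ((2.25)·(2.25) + (-3.75)·(-3.75) + (-1.75)·(-1.75) + (3.25)·(3.25)) / 3 = 32.75/3 = 10.9167

S is symmetric (S[j,i] = S[i,j]). Assembling:

S = [[4, 2.3333],
 [2.3333, 10.9167]]


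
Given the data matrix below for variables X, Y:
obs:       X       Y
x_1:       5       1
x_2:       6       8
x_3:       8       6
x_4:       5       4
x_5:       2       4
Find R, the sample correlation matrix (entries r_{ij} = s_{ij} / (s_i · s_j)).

Step 1 — column means:
  mean(X) = (5 + 6 + 8 + 5 + 2) / 5 = 26/5 = 5.2
  mean(Y) = (1 + 8 + 6 + 4 + 4) / 5 = 23/5 = 4.6

Step 2 — sample variances and covariances s[i,j] = (1/(n-1)) · Σ_k (x_{k,i} - mean_i) · (x_{k,j} - mean_j), with n-1 = 4:
  s[X,X] = ((-0.2)·(-0.2) + (0.8)·(0.8) + (2.8)·(2.8) + (-0.2)·(-0.2) + (-3.2)·(-3.2)) / 4 = 18.8/4 = 4.7
  s[X,Y] = ((-0.2)·(-3.6) + (0.8)·(3.4) + (2.8)·(1.4) + (-0.2)·(-0.6) + (-3.2)·(-0.6)) / 4 = 9.4/4 = 2.35
  s[Y,Y] = ((-3.6)·(-3.6) + (3.4)·(3.4) + (1.4)·(1.4) + (-0.6)·(-0.6) + (-0.6)·(-0.6)) / 4 = 27.2/4 = 6.8
  Sample standard deviations s_i = √(s[i,i]):
  s(X) = √(4.7) = 2.1679
  s(Y) = √(6.8) = 2.6077

Step 3 — r_{ij} = s_{ij} / (s_i · s_j):
  r[X,X] = 1 (diagonal).
  r[X,Y] = 2.35 / (2.1679 · 2.6077) = 2.35 / 5.6533 = 0.4157
  r[Y,Y] = 1 (diagonal).

R is symmetric with unit diagonal. Assembling:

R = [[1, 0.4157],
 [0.4157, 1]]


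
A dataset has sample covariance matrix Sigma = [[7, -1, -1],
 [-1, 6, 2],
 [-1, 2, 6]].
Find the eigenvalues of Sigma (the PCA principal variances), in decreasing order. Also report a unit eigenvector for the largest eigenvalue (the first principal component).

Step 1 — characteristic polynomial p(λ) = det(λI - Sigma) = λ³ - tr·λ² + c_1·λ - det, where tr = trace, c_1 = sum of the principal 2×2 minors, det = det(Sigma):
  tr = 7 + 6 + 6 = 19,
  c_1 = (7·6 - (-1)²) + (7·6 - (-1)²) + (6·6 - (2)²) = 41 + 41 + 32 = 114,
  det = 7·(6·6 - (2)²) - (-1)·((-1)·6 - (2)·(-1)) + (-1)·((-1)·(2) - 6·(-1)) = 7·(32) - (-1)·(-4) + (-1)·(4) = 216.
  So p(λ) = λ³ - 19λ² + 114λ - 216.
Step 2 — look for an integer root (rational root theorem: any rational root is an integer divisor of 216). Testing λ = 4:
  p(4) = 64 - 304 + 456 - 216 = 0  ✓
  Dividing out (λ - 4): p(λ) = (λ - 4)(λ² - 15λ + 54).
Step 3 — remaining eigenvalues from the quadratic λ² - 15λ + 54 = 0:
  Δ = 15² - 4·54 = 225 - 216 = 9,  λ = (15 ± √9)/2 = (15 ± 3)/2 = 9 or 6.
  Sorted: λ_1 = 9,  λ_2 = 6,  λ_3 = 4  (check: sum = 19 = tr ✓).

Step 4 — unit eigenvector for λ_1 = 9: v spans the null space of (Sigma - λ_1 I), whose rows are
  r_1 = (-2, -1, -1),  r_2 = (-1, -3, 2),  r_3 = (-1, 2, -3).
  v is orthogonal to every row, so take v ∝ r_1 × r_2 = ((-1)·(2) - (-1)·(-3), (-1)·(-1) - (-2)·(2), (-2)·(-3) - (-1)·(-1)) = (-5, 5, 5).
  Rescale (divide by 5; multiply by -1 so the first nonzero entry is positive): u = (1, -1, -1).
  ||u|| = √((1)² + (-1)² + (-1)²) = √(3) ≈ 1.7321,  v_1 = u/||u|| ≈ (0.5774, -0.5774, -0.5774) (||v_1|| = 1).

λ_1 = 9,  λ_2 = 6,  λ_3 = 4;  v_1 ≈ (0.5774, -0.5774, -0.5774)


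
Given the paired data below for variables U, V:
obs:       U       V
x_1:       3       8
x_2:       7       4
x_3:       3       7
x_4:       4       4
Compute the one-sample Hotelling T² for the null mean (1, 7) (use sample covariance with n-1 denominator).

Step 1 — sample mean vector:
  mean(U) = (3 + 7 + 3 + 4) / 4 = 17/4 = 4.25
  mean(V) = (8 + 4 + 7 + 4) / 4 = 23/4 = 5.75
  x̄ = (4.25, 5.75),  deviation x̄ - mu_0 = (4.25, 5.75) - (1, 7) = (3.25, -1.25).

Step 2 — sample covariance matrix, S[i,j] = (1/(n-1)) · Σ_k (x_{k,i} - mean_i) · (x_{k,j} - mean_j), divisor n-1 = 3:
  S[U,U] = ((-1.25)·(-1.25) + (2.75)·(2.75) + (-1.25)·(-1.25) + (-0.25)·(-0.25)) / 3 = 10.75/3 = 3.5833
  S[U,V] = ((-1.25)·(2.25) + (2.75)·(-1.75) + (-1.25)·(1.25) + (-0.25)·(-1.75)) / 3 = -8.75/3 = -2.9167
  S[V,V] = ((2.25)·(2.25) + (-1.75)·(-1.75) + (1.25)·(1.25) + (-1.75)·(-1.75)) / 3 = 12.75/3 = 4.25
  S = [[3.5833, -2.9167],
 [-2.9167, 4.25]].

Step 3 — invert S. det(S) = 3.5833·4.25 - (-2.9167)² = 6.7222.
  S^{-1} = (1/det) · [[d, -b], [-b, a]] = [[0.6322, 0.4339],
 [0.4339, 0.5331]].

Step 4 — quadratic form (x̄ - mu_0)^T · S^{-1} · (x̄ - mu_0):
  S^{-1} · (x̄ - mu_0) = (1.5124, 0.7438),
  (x̄ - mu_0)^T · [...] = (3.25)·(1.5124) + (-1.25)·(0.7438) = 3.9855.

Step 5 — scale by n: T² = 4 · 3.9855 = 15.9421.

T² ≈ 15.9421


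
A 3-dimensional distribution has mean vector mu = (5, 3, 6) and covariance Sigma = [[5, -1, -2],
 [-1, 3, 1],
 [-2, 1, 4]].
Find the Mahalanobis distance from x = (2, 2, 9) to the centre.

Step 1 — centre the observation: (x - mu) = (-3, -1, 3).

Step 2 — invert Sigma (cofactor / det for 3×3, or solve directly):
  Sigma^{-1} = [[0.2558, 0.0465, 0.1163],
 [0.0465, 0.3721, -0.0698],
 [0.1163, -0.0698, 0.3256]].

Step 3 — form the quadratic (x - mu)^T · Sigma^{-1} · (x - mu):
  Sigma^{-1} · (x - mu) = (-0.4651, -0.7209, 0.6977).
  (x - mu)^T · [Sigma^{-1} · (x - mu)] = (-3)·(-0.4651) + (-1)·(-0.7209) + (3)·(0.6977) = 4.2093.

Step 4 — take square root: d = √(4.2093) ≈ 2.0517.

d(x, mu) = √(4.2093) ≈ 2.0517


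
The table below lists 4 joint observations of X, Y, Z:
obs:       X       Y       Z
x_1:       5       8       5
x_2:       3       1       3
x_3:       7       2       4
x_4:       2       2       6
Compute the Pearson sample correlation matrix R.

Step 1 — column means:
  mean(X) = (5 + 3 + 7 + 2) / 4 = 17/4 = 4.25
  mean(Y) = (8 + 1 + 2 + 2) / 4 = 13/4 = 3.25
  mean(Z) = (5 + 3 + 4 + 6) / 4 = 18/4 = 4.5

Step 2 — sample variances and covariances s[i,j] = (1/(n-1)) · Σ_k (x_{k,i} - mean_i) · (x_{k,j} - mean_j), with n-1 = 3:
  s[X,X] = ((0.75)·(0.75) + (-1.25)·(-1.25) + (2.75)·(2.75) + (-2.25)·(-2.25)) / 3 = 14.75/3 = 4.9167
  s[X,Y] = ((0.75)·(4.75) + (-1.25)·(-2.25) + (2.75)·(-1.25) + (-2.25)·(-1.25)) / 3 = 5.75/3 = 1.9167
  s[X,Z] = ((0.75)·(0.5) + (-1.25)·(-1.5) + (2.75)·(-0.5) + (-2.25)·(1.5)) / 3 = -2.5/3 = -0.8333
  s[Y,Y] = ((4.75)·(4.75) + (-2.25)·(-2.25) + (-1.25)·(-1.25) + (-1.25)·(-1.25)) / 3 = 30.75/3 = 10.25
  s[Y,Z] = ((4.75)·(0.5) + (-2.25)·(-1.5) + (-1.25)·(-0.5) + (-1.25)·(1.5)) / 3 = 4.5/3 = 1.5
  s[Z,Z] = ((0.5)·(0.5) + (-1.5)·(-1.5) + (-0.5)·(-0.5) + (1.5)·(1.5)) / 3 = 5/3 = 1.6667
  Sample standard deviations s_i = √(s[i,i]):
  s(X) = √(4.9167) = 2.2174
  s(Y) = √(10.25) = 3.2016
  s(Z) = √(1.6667) = 1.291

Step 3 — r_{ij} = s_{ij} / (s_i · s_j):
  r[X,X] = 1 (diagonal).
  r[X,Y] = 1.9167 / (2.2174 · 3.2016) = 1.9167 / 7.099 = 0.27
  r[X,Z] = -0.8333 / (2.2174 · 1.291) = -0.8333 / 2.8626 = -0.2911
  r[Y,Y] = 1 (diagonal).
  r[Y,Z] = 1.5 / (3.2016 · 1.291) = 1.5 / 4.1332 = 0.3629
  r[Z,Z] = 1 (diagonal).

R is symmetric with unit diagonal. Assembling:

R = [[1, 0.27, -0.2911],
 [0.27, 1, 0.3629],
 [-0.2911, 0.3629, 1]]


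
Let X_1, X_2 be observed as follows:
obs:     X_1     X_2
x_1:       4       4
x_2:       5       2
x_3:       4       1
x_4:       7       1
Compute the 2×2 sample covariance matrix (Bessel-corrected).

Step 1 — column means:
  mean(X_1) = (4 + 5 + 4 + 7) / 4 = 20/4 = 5
  mean(X_2) = (4 + 2 + 1 + 1) / 4 = 8/4 = 2

Step 2 — sample covariance S[i,j] = (1/(n-1)) · Σ_k (x_{k,i} - mean_i) · (x_{k,j} - mean_j), with n-1 = 3.
  S[X_1,X_1] = ((-1)·(-1) + (0)·(0) + (-1)·(-1) + (2)·(2)) / 3 = 6/3 = 2
  S[X_1,X_2] = ((-1)·(2) + (0)·(0) + (-1)·(-1) + (2)·(-1)) / 3 = -3/3 = -1
  S[X_2,X_2] = ((2)·(2) + (0)·(0) + (-1)·(-1) + (-1)·(-1)) / 3 = 6/3 = 2

S is symmetric (S[j,i] = S[i,j]). Assembling:

S = [[2, -1],
 [-1, 2]]


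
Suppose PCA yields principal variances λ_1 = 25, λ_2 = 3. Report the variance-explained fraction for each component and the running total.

Step 1 — total variance = trace(Sigma) = Σ λ_i = 25 + 3 = 28.

Step 2 — fraction explained by component i = λ_i / Σ λ:
  PC1: 25/28 = 0.8929
  PC2: 3/28 = 0.1071

Step 3 — cumulative fraction after k components = (λ_1 + ... + λ_k) / Σ λ:
  k = 1: 25/28 = 0.8929
  k = 2: (25 + 3)/28 = 28/28 = 1

Summary (fraction, with percent):

explained: PC1 0.8929 (89.29%), PC2 0.1071 (10.71%);  cumulative: 0.8929, 1


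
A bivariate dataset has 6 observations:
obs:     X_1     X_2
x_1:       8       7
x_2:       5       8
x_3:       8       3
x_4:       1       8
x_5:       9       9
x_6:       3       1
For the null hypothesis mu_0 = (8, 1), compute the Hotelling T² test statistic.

Step 1 — sample mean vector:
  mean(X_1) = (8 + 5 + 8 + 1 + 9 + 3) / 6 = 34/6 = 5.6667
  mean(X_2) = (7 + 8 + 3 + 8 + 9 + 1) / 6 = 36/6 = 6
  x̄ = (5.6667, 6),  deviation x̄ - mu_0 = (5.6667, 6) - (8, 1) = (-2.3333, 5).

Step 2 — sample covariance matrix, S[i,j] = (1/(n-1)) · Σ_k (x_{k,i} - mean_i) · (x_{k,j} - mean_j), divisor n-1 = 5:
  S[X_1,X_1] = ((2.3333)·(2.3333) + (-0.6667)·(-0.6667) + (2.3333)·(2.3333) + (-4.6667)·(-4.6667) + (3.3333)·(3.3333) + (-2.6667)·(-2.6667)) / 5 = 51.3333/5 = 10.2667
  S[X_1,X_2] = ((2.3333)·(1) + (-0.6667)·(2) + (2.3333)·(-3) + (-4.6667)·(2) + (3.3333)·(3) + (-2.6667)·(-5)) / 5 = 8/5 = 1.6
  S[X_2,X_2] = ((1)·(1) + (2)·(2) + (-3)·(-3) + (2)·(2) + (3)·(3) + (-5)·(-5)) / 5 = 52/5 = 10.4
  S = [[10.2667, 1.6],
 [1.6, 10.4]].

Step 3 — invert S. det(S) = 10.2667·10.4 - (1.6)² = 104.2133.
  S^{-1} = (1/det) · [[d, -b], [-b, a]] = [[0.0998, -0.0154],
 [-0.0154, 0.0985]].

Step 4 — quadratic form (x̄ - mu_0)^T · S^{-1} · (x̄ - mu_0):
  S^{-1} · (x̄ - mu_0) = (-0.3096, 0.5284),
  (x̄ - mu_0)^T · [...] = (-2.3333)·(-0.3096) + (5)·(0.5284) = 3.3645.

Step 5 — scale by n: T² = 6 · 3.3645 = 20.1868.

T² ≈ 20.1868


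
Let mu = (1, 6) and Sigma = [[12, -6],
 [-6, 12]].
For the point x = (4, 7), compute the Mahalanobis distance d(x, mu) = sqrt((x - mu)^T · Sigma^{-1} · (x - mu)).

Step 1 — centre the observation: (x - mu) = (3, 1).

Step 2 — invert Sigma. det(Sigma) = 12·12 - (-6)² = 108.
  Sigma^{-1} = (1/det) · [[d, -b], [-b, a]] = [[0.1111, 0.0556],
 [0.0556, 0.1111]].

Step 3 — form the quadratic (x - mu)^T · Sigma^{-1} · (x - mu):
  Sigma^{-1} · (x - mu) = (0.3889, 0.2778).
  (x - mu)^T · [Sigma^{-1} · (x - mu)] = (3)·(0.3889) + (1)·(0.2778) = 1.4444.

Step 4 — take square root: d = √(1.4444) ≈ 1.2019.

d(x, mu) = √(1.4444) ≈ 1.2019


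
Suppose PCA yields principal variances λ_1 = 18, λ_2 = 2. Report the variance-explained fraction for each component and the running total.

Step 1 — total variance = trace(Sigma) = Σ λ_i = 18 + 2 = 20.

Step 2 — fraction explained by component i = λ_i / Σ λ:
  PC1: 18/20 = 0.9
  PC2: 2/20 = 0.1

Step 3 — cumulative fraction after k components = (λ_1 + ... + λ_k) / Σ λ:
  k = 1: 18/20 = 0.9
  k = 2: (18 + 2)/20 = 20/20 = 1

Summary (fraction, with percent):

explained: PC1 0.9 (90%), PC2 0.1 (10%);  cumulative: 0.9, 1


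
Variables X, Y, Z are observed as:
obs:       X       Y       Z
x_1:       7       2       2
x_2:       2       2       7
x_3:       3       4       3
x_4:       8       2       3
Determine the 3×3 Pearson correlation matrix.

Step 1 — column means:
  mean(X) = (7 + 2 + 3 + 8) / 4 = 20/4 = 5
  mean(Y) = (2 + 2 + 4 + 2) / 4 = 10/4 = 2.5
  mean(Z) = (2 + 7 + 3 + 3) / 4 = 15/4 = 3.75

Step 2 — sample variances and covariances s[i,j] = (1/(n-1)) · Σ_k (x_{k,i} - mean_i) · (x_{k,j} - mean_j), with n-1 = 3:
  s[X,X] = ((2)·(2) + (-3)·(-3) + (-2)·(-2) + (3)·(3)) / 3 = 26/3 = 8.6667
  s[X,Y] = ((2)·(-0.5) + (-3)·(-0.5) + (-2)·(1.5) + (3)·(-0.5)) / 3 = -4/3 = -1.3333
  s[X,Z] = ((2)·(-1.75) + (-3)·(3.25) + (-2)·(-0.75) + (3)·(-0.75)) / 3 = -14/3 = -4.6667
  s[Y,Y] = ((-0.5)·(-0.5) + (-0.5)·(-0.5) + (1.5)·(1.5) + (-0.5)·(-0.5)) / 3 = 3/3 = 1
  s[Y,Z] = ((-0.5)·(-1.75) + (-0.5)·(3.25) + (1.5)·(-0.75) + (-0.5)·(-0.75)) / 3 = -1.5/3 = -0.5
  s[Z,Z] = ((-1.75)·(-1.75) + (3.25)·(3.25) + (-0.75)·(-0.75) + (-0.75)·(-0.75)) / 3 = 14.75/3 = 4.9167
  Sample standard deviations s_i = √(s[i,i]):
  s(X) = √(8.6667) = 2.9439
  s(Y) = √(1) = 1
  s(Z) = √(4.9167) = 2.2174

Step 3 — r_{ij} = s_{ij} / (s_i · s_j):
  r[X,X] = 1 (diagonal).
  r[X,Y] = -1.3333 / (2.9439 · 1) = -1.3333 / 2.9439 = -0.4529
  r[X,Z] = -4.6667 / (2.9439 · 2.2174) = -4.6667 / 6.5277 = -0.7149
  r[Y,Y] = 1 (diagonal).
  r[Y,Z] = -0.5 / (1 · 2.2174) = -0.5 / 2.2174 = -0.2255
  r[Z,Z] = 1 (diagonal).

R is symmetric with unit diagonal. Assembling:

R = [[1, -0.4529, -0.7149],
 [-0.4529, 1, -0.2255],
 [-0.7149, -0.2255, 1]]


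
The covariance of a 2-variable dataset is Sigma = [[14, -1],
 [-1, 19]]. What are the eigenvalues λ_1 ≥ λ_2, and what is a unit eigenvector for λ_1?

Step 1 — characteristic polynomial of 2×2 Sigma:
  det(Sigma - λI) = λ² - trace · λ + det = 0.
  trace = 14 + 19 = 33, det = 14·19 - (-1)² = 265.
Step 2 — discriminant:
  Δ = trace² - 4·det = 1089 - 1060 = 29.
Step 3 — eigenvalues:
  λ = (trace ± √Δ)/2 = (33 ± 5.3852)/2,
  λ_1 = 19.1926,  λ_2 = 13.8074.

Step 4 — unit eigenvector for λ_1: solve (Sigma - λ_1 I)v = 0. First row:
  (14 - 19.1926)·v_x + (-1)·v_y = 0, i.e. (-5.1926)·v_x + (-1)·v_y = 0,
  so v ∝ (b, λ_1 - a) = (-1, 5.1926); multiply by -1 so the first entry is positive: u = (1, -5.1926).
  ||u|| = √((1)² + (-5.1926)²) = √(27.9629) ≈ 5.288,
  v_1 = u/||u|| ≈ (0.1891, -0.982) (||v_1|| = 1).

λ_1 = 19.1926,  λ_2 = 13.8074;  v_1 ≈ (0.1891, -0.982)


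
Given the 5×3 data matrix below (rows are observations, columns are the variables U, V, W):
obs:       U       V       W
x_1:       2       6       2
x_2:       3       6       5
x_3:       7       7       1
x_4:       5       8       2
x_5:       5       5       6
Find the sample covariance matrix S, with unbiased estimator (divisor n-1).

Step 1 — column means:
  mean(U) = (2 + 3 + 7 + 5 + 5) / 5 = 22/5 = 4.4
  mean(V) = (6 + 6 + 7 + 8 + 5) / 5 = 32/5 = 6.4
  mean(W) = (2 + 5 + 1 + 2 + 6) / 5 = 16/5 = 3.2

Step 2 — sample covariance S[i,j] = (1/(n-1)) · Σ_k (x_{k,i} - mean_i) · (x_{k,j} - mean_j), with n-1 = 4.
  S[U,U] = ((-2.4)·(-2.4) + (-1.4)·(-1.4) + (2.6)·(2.6) + (0.6)·(0.6) + (0.6)·(0.6)) / 4 = 15.2/4 = 3.8
  S[U,V] = ((-2.4)·(-0.4) + (-1.4)·(-0.4) + (2.6)·(0.6) + (0.6)·(1.6) + (0.6)·(-1.4)) / 4 = 3.2/4 = 0.8
  S[U,W] = ((-2.4)·(-1.2) + (-1.4)·(1.8) + (2.6)·(-2.2) + (0.6)·(-1.2) + (0.6)·(2.8)) / 4 = -4.4/4 = -1.1
  S[V,V] = ((-0.4)·(-0.4) + (-0.4)·(-0.4) + (0.6)·(0.6) + (1.6)·(1.6) + (-1.4)·(-1.4)) / 4 = 5.2/4 = 1.3
  S[V,W] = ((-0.4)·(-1.2) + (-0.4)·(1.8) + (0.6)·(-2.2) + (1.6)·(-1.2) + (-1.4)·(2.8)) / 4 = -7.4/4 = -1.85
  S[W,W] = ((-1.2)·(-1.2) + (1.8)·(1.8) + (-2.2)·(-2.2) + (-1.2)·(-1.2) + (2.8)·(2.8)) / 4 = 18.8/4 = 4.7

S is symmetric (S[j,i] = S[i,j]). Assembling:

S = [[3.8, 0.8, -1.1],
 [0.8, 1.3, -1.85],
 [-1.1, -1.85, 4.7]]


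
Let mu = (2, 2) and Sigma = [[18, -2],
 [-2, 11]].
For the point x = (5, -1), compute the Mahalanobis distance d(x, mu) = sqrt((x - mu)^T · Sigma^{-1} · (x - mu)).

Step 1 — centre the observation: (x - mu) = (3, -3).

Step 2 — invert Sigma. det(Sigma) = 18·11 - (-2)² = 194.
  Sigma^{-1} = (1/det) · [[d, -b], [-b, a]] = [[0.0567, 0.0103],
 [0.0103, 0.0928]].

Step 3 — form the quadratic (x - mu)^T · Sigma^{-1} · (x - mu):
  Sigma^{-1} · (x - mu) = (0.1392, -0.2474).
  (x - mu)^T · [Sigma^{-1} · (x - mu)] = (3)·(0.1392) + (-3)·(-0.2474) = 1.1598.

Step 4 — take square root: d = √(1.1598) ≈ 1.0769.

d(x, mu) = √(1.1598) ≈ 1.0769


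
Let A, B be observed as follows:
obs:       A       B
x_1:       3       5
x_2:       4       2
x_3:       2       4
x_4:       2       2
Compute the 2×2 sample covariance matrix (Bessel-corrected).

Step 1 — column means:
  mean(A) = (3 + 4 + 2 + 2) / 4 = 11/4 = 2.75
  mean(B) = (5 + 2 + 4 + 2) / 4 = 13/4 = 3.25

Step 2 — sample covariance S[i,j] = (1/(n-1)) · Σ_k (x_{k,i} - mean_i) · (x_{k,j} - mean_j), with n-1 = 3.
  S[A,A] = ((0.25)·(0.25) + (1.25)·(1.25) + (-0.75)·(-0.75) + (-0.75)·(-0.75)) / 3 = 2.75/3 = 0.9167
  S[A,B] = ((0.25)·(1.75) + (1.25)·(-1.25) + (-0.75)·(0.75) + (-0.75)·(-1.25)) / 3 = -0.75/3 = -0.25
  S[B,B] = ((1.75)·(1.75) + (-1.25)·(-1.25) + (0.75)·(0.75) + (-1.25)·(-1.25)) / 3 = 6.75/3 = 2.25

S is symmetric (S[j,i] = S[i,j]). Assembling:

S = [[0.9167, -0.25],
 [-0.25, 2.25]]


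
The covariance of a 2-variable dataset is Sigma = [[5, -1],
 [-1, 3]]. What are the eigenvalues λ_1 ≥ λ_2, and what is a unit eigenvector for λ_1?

Step 1 — characteristic polynomial of 2×2 Sigma:
  det(Sigma - λI) = λ² - trace · λ + det = 0.
  trace = 5 + 3 = 8, det = 5·3 - (-1)² = 14.
Step 2 — discriminant:
  Δ = trace² - 4·det = 64 - 56 = 8.
Step 3 — eigenvalues:
  λ = (trace ± √Δ)/2 = (8 ± 2.8284)/2,
  λ_1 = 5.4142,  λ_2 = 2.5858.

Step 4 — unit eigenvector for λ_1: solve (Sigma - λ_1 I)v = 0. First row:
  (5 - 5.4142)·v_x + (-1)·v_y = 0, i.e. (-0.4142)·v_x + (-1)·v_y = 0,
  so v ∝ (b, λ_1 - a) = (-1, 0.4142); multiply by -1 so the first entry is positive: u = (1, -0.4142).
  ||u|| = √((1)² + (-0.4142)²) = √(1.1716) ≈ 1.0824,
  v_1 = u/||u|| ≈ (0.9239, -0.3827) (||v_1|| = 1).

λ_1 = 5.4142,  λ_2 = 2.5858;  v_1 ≈ (0.9239, -0.3827)


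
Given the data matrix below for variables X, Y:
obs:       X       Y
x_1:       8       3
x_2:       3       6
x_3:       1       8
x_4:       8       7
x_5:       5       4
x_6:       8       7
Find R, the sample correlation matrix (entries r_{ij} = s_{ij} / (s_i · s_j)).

Step 1 — column means:
  mean(X) = (8 + 3 + 1 + 8 + 5 + 8) / 6 = 33/6 = 5.5
  mean(Y) = (3 + 6 + 8 + 7 + 4 + 7) / 6 = 35/6 = 5.8333

Step 2 — sample variances and covariances s[i,j] = (1/(n-1)) · Σ_k (x_{k,i} - mean_i) · (x_{k,j} - mean_j), with n-1 = 5:
  s[X,X] = ((2.5)·(2.5) + (-2.5)·(-2.5) + (-4.5)·(-4.5) + (2.5)·(2.5) + (-0.5)·(-0.5) + (2.5)·(2.5)) / 5 = 45.5/5 = 9.1
  s[X,Y] = ((2.5)·(-2.8333) + (-2.5)·(0.1667) + (-4.5)·(2.1667) + (2.5)·(1.1667) + (-0.5)·(-1.8333) + (2.5)·(1.1667)) / 5 = -10.5/5 = -2.1
  s[Y,Y] = ((-2.8333)·(-2.8333) + (0.1667)·(0.1667) + (2.1667)·(2.1667) + (1.1667)·(1.1667) + (-1.8333)·(-1.8333) + (1.1667)·(1.1667)) / 5 = 18.8333/5 = 3.7667
  Sample standard deviations s_i = √(s[i,i]):
  s(X) = √(9.1) = 3.0166
  s(Y) = √(3.7667) = 1.9408

Step 3 — r_{ij} = s_{ij} / (s_i · s_j):
  r[X,X] = 1 (diagonal).
  r[X,Y] = -2.1 / (3.0166 · 1.9408) = -2.1 / 5.8546 = -0.3587
  r[Y,Y] = 1 (diagonal).

R is symmetric with unit diagonal. Assembling:

R = [[1, -0.3587],
 [-0.3587, 1]]


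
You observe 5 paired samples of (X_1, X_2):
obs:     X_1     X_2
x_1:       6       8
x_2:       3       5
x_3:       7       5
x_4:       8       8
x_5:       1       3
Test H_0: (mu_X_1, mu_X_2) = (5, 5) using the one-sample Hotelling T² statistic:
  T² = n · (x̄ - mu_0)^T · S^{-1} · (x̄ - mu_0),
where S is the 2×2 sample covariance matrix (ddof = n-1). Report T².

Step 1 — sample mean vector:
  mean(X_1) = (6 + 3 + 7 + 8 + 1) / 5 = 25/5 = 5
  mean(X_2) = (8 + 5 + 5 + 8 + 3) / 5 = 29/5 = 5.8
  x̄ = (5, 5.8),  deviation x̄ - mu_0 = (5, 5.8) - (5, 5) = (0, 0.8).

Step 2 — sample covariance matrix, S[i,j] = (1/(n-1)) · Σ_k (x_{k,i} - mean_i) · (x_{k,j} - mean_j), divisor n-1 = 4:
  S[X_1,X_1] = ((1)·(1) + (-2)·(-2) + (2)·(2) + (3)·(3) + (-4)·(-4)) / 4 = 34/4 = 8.5
  S[X_1,X_2] = ((1)·(2.2) + (-2)·(-0.8) + (2)·(-0.8) + (3)·(2.2) + (-4)·(-2.8)) / 4 = 20/4 = 5
  S[X_2,X_2] = ((2.2)·(2.2) + (-0.8)·(-0.8) + (-0.8)·(-0.8) + (2.2)·(2.2) + (-2.8)·(-2.8)) / 4 = 18.8/4 = 4.7
  S = [[8.5, 5],
 [5, 4.7]].

Step 3 — invert S. det(S) = 8.5·4.7 - (5)² = 14.95.
  S^{-1} = (1/det) · [[d, -b], [-b, a]] = [[0.3144, -0.3344],
 [-0.3344, 0.5686]].

Step 4 — quadratic form (x̄ - mu_0)^T · S^{-1} · (x̄ - mu_0):
  S^{-1} · (x̄ - mu_0) = (-0.2676, 0.4548),
  (x̄ - mu_0)^T · [...] = (0)·(-0.2676) + (0.8)·(0.4548) = 0.3639.

Step 5 — scale by n: T² = 5 · 0.3639 = 1.8194.

T² ≈ 1.8194


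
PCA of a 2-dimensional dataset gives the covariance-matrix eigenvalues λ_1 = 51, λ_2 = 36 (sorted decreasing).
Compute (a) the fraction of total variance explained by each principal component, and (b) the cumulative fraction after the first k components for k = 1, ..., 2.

Step 1 — total variance = trace(Sigma) = Σ λ_i = 51 + 36 = 87.

Step 2 — fraction explained by component i = λ_i / Σ λ:
  PC1: 51/87 = 0.5862
  PC2: 36/87 = 0.4138

Step 3 — cumulative fraction after k components = (λ_1 + ... + λ_k) / Σ λ:
  k = 1: 51/87 = 0.5862
  k = 2: (51 + 36)/87 = 87/87 = 1

Summary (fraction, with percent):

explained: PC1 0.5862 (58.62%), PC2 0.4138 (41.38%);  cumulative: 0.5862, 1


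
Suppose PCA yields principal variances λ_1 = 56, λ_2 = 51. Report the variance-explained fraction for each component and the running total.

Step 1 — total variance = trace(Sigma) = Σ λ_i = 56 + 51 = 107.

Step 2 — fraction explained by component i = λ_i / Σ λ:
  PC1: 56/107 = 0.5234
  PC2: 51/107 = 0.4766

Step 3 — cumulative fraction after k components = (λ_1 + ... + λ_k) / Σ λ:
  k = 1: 56/107 = 0.5234
  k = 2: (56 + 51)/107 = 107/107 = 1

Summary (fraction, with percent):

explained: PC1 0.5234 (52.34%), PC2 0.4766 (47.66%);  cumulative: 0.5234, 1


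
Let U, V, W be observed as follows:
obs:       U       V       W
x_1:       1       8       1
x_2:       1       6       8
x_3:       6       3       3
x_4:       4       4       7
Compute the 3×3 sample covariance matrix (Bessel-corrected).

Step 1 — column means:
  mean(U) = (1 + 1 + 6 + 4) / 4 = 12/4 = 3
  mean(V) = (8 + 6 + 3 + 4) / 4 = 21/4 = 5.25
  mean(W) = (1 + 8 + 3 + 7) / 4 = 19/4 = 4.75

Step 2 — sample covariance S[i,j] = (1/(n-1)) · Σ_k (x_{k,i} - mean_i) · (x_{k,j} - mean_j), with n-1 = 3.
  S[U,U] = ((-2)·(-2) + (-2)·(-2) + (3)·(3) + (1)·(1)) / 3 = 18/3 = 6
  S[U,V] = ((-2)·(2.75) + (-2)·(0.75) + (3)·(-2.25) + (1)·(-1.25)) / 3 = -15/3 = -5
  S[U,W] = ((-2)·(-3.75) + (-2)·(3.25) + (3)·(-1.75) + (1)·(2.25)) / 3 = -2/3 = -0.6667
  S[V,V] = ((2.75)·(2.75) + (0.75)·(0.75) + (-2.25)·(-2.25) + (-1.25)·(-1.25)) / 3 = 14.75/3 = 4.9167
  S[V,W] = ((2.75)·(-3.75) + (0.75)·(3.25) + (-2.25)·(-1.75) + (-1.25)·(2.25)) / 3 = -6.75/3 = -2.25
  S[W,W] = ((-3.75)·(-3.75) + (3.25)·(3.25) + (-1.75)·(-1.75) + (2.25)·(2.25)) / 3 = 32.75/3 = 10.9167

S is symmetric (S[j,i] = S[i,j]). Assembling:

S = [[6, -5, -0.6667],
 [-5, 4.9167, -2.25],
 [-0.6667, -2.25, 10.9167]]


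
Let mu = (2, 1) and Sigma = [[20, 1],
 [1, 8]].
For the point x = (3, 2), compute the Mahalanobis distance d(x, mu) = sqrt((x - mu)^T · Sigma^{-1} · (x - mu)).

Step 1 — centre the observation: (x - mu) = (1, 1).

Step 2 — invert Sigma. det(Sigma) = 20·8 - (1)² = 159.
  Sigma^{-1} = (1/det) · [[d, -b], [-b, a]] = [[0.0503, -0.0063],
 [-0.0063, 0.1258]].

Step 3 — form the quadratic (x - mu)^T · Sigma^{-1} · (x - mu):
  Sigma^{-1} · (x - mu) = (0.044, 0.1195).
  (x - mu)^T · [Sigma^{-1} · (x - mu)] = (1)·(0.044) + (1)·(0.1195) = 0.1635.

Step 4 — take square root: d = √(0.1635) ≈ 0.4044.

d(x, mu) = √(0.1635) ≈ 0.4044


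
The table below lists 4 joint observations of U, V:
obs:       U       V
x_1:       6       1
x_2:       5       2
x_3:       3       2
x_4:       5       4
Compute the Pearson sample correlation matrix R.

Step 1 — column means:
  mean(U) = (6 + 5 + 3 + 5) / 4 = 19/4 = 4.75
  mean(V) = (1 + 2 + 2 + 4) / 4 = 9/4 = 2.25

Step 2 — sample variances and covariances s[i,j] = (1/(n-1)) · Σ_k (x_{k,i} - mean_i) · (x_{k,j} - mean_j), with n-1 = 3:
  s[U,U] = ((1.25)·(1.25) + (0.25)·(0.25) + (-1.75)·(-1.75) + (0.25)·(0.25)) / 3 = 4.75/3 = 1.5833
  s[U,V] = ((1.25)·(-1.25) + (0.25)·(-0.25) + (-1.75)·(-0.25) + (0.25)·(1.75)) / 3 = -0.75/3 = -0.25
  s[V,V] = ((-1.25)·(-1.25) + (-0.25)·(-0.25) + (-0.25)·(-0.25) + (1.75)·(1.75)) / 3 = 4.75/3 = 1.5833
  Sample standard deviations s_i = √(s[i,i]):
  s(U) = √(1.5833) = 1.2583
  s(V) = √(1.5833) = 1.2583

Step 3 — r_{ij} = s_{ij} / (s_i · s_j):
  r[U,U] = 1 (diagonal).
  r[U,V] = -0.25 / (1.2583 · 1.2583) = -0.25 / 1.5833 = -0.1579
  r[V,V] = 1 (diagonal).

R is symmetric with unit diagonal. Assembling:

R = [[1, -0.1579],
 [-0.1579, 1]]


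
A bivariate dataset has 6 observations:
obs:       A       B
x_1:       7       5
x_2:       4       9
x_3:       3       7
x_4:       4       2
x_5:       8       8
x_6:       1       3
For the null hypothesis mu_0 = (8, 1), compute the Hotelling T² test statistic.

Step 1 — sample mean vector:
  mean(A) = (7 + 4 + 3 + 4 + 8 + 1) / 6 = 27/6 = 4.5
  mean(B) = (5 + 9 + 7 + 2 + 8 + 3) / 6 = 34/6 = 5.6667
  x̄ = (4.5, 5.6667),  deviation x̄ - mu_0 = (4.5, 5.6667) - (8, 1) = (-3.5, 4.6667).

Step 2 — sample covariance matrix, S[i,j] = (1/(n-1)) · Σ_k (x_{k,i} - mean_i) · (x_{k,j} - mean_j), divisor n-1 = 5:
  S[A,A] = ((2.5)·(2.5) + (-0.5)·(-0.5) + (-1.5)·(-1.5) + (-0.5)·(-0.5) + (3.5)·(3.5) + (-3.5)·(-3.5)) / 5 = 33.5/5 = 6.7
  S[A,B] = ((2.5)·(-0.6667) + (-0.5)·(3.3333) + (-1.5)·(1.3333) + (-0.5)·(-3.6667) + (3.5)·(2.3333) + (-3.5)·(-2.6667)) / 5 = 14/5 = 2.8
  S[B,B] = ((-0.6667)·(-0.6667) + (3.3333)·(3.3333) + (1.3333)·(1.3333) + (-3.6667)·(-3.6667) + (2.3333)·(2.3333) + (-2.6667)·(-2.6667)) / 5 = 39.3333/5 = 7.8667
  S = [[6.7, 2.8],
 [2.8, 7.8667]].

Step 3 — invert S. det(S) = 6.7·7.8667 - (2.8)² = 44.8667.
  S^{-1} = (1/det) · [[d, -b], [-b, a]] = [[0.1753, -0.0624],
 [-0.0624, 0.1493]].

Step 4 — quadratic form (x̄ - mu_0)^T · S^{-1} · (x̄ - mu_0):
  S^{-1} · (x̄ - mu_0) = (-0.9049, 0.9153),
  (x̄ - mu_0)^T · [...] = (-3.5)·(-0.9049) + (4.6667)·(0.9153) = 7.4386.

Step 5 — scale by n: T² = 6 · 7.4386 = 44.6315.

T² ≈ 44.6315


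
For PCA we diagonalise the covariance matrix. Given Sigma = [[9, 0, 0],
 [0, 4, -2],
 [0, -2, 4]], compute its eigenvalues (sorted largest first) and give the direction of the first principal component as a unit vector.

Step 1 — characteristic polynomial p(λ) = det(λI - Sigma) = λ³ - tr·λ² + c_1·λ - det, where tr = trace, c_1 = sum of the principal 2×2 minors, det = det(Sigma):
  tr = 9 + 4 + 4 = 17,
  c_1 = (9·4 - (0)²) + (9·4 - (0)²) + (4·4 - (-2)²) = 36 + 36 + 12 = 84,
  det = 9·(4·4 - (-2)²) - (0)·((0)·4 - (-2)·(0)) + (0)·((0)·(-2) - 4·(0)) = 9·(12) - (0)·(0) + (0)·(0) = 108.
  So p(λ) = λ³ - 17λ² + 84λ - 108.
Step 2 — look for an integer root (rational root theorem: any rational root is an integer divisor of 108). Testing λ = 2:
  p(2) = 8 - 68 + 168 - 108 = 0  ✓
  Dividing out (λ - 2): p(λ) = (λ - 2)(λ² - 15λ + 54).
Step 3 — remaining eigenvalues from the quadratic λ² - 15λ + 54 = 0:
  Δ = 15² - 4·54 = 225 - 216 = 9,  λ = (15 ± √9)/2 = (15 ± 3)/2 = 9 or 6.
  Sorted: λ_1 = 9,  λ_2 = 6,  λ_3 = 2  (check: sum = 17 = tr ✓).

Step 4 — unit eigenvector for λ_1 = 9: v spans the null space of (Sigma - λ_1 I), whose rows are
  r_1 = (0, 0, 0),  r_2 = (0, -5, -2),  r_3 = (0, -2, -5).
  v is orthogonal to every row, so take v ∝ r_2 × r_3 = ((-5)·(-5) - (-2)·(-2), (-2)·(0) - (0)·(-5), (0)·(-2) - (-5)·(0)) = (21, 0, 0).
  Rescale (divide by 21): u = (1, 0, 0).
  ||u|| = √((1)² + (0)² + (0)²) = √(1) = 1,  v_1 = u/||u|| ≈ (1, 0, 0) (||v_1|| = 1).

λ_1 = 9,  λ_2 = 6,  λ_3 = 2;  v_1 ≈ (1, 0, 0)


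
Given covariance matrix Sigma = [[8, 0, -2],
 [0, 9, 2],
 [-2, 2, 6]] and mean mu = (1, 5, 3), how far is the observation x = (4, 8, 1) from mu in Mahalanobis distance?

Step 1 — centre the observation: (x - mu) = (3, 3, -2).

Step 2 — invert Sigma (cofactor / det for 3×3, or solve directly):
  Sigma^{-1} = [[0.1374, -0.011, 0.0495],
 [-0.011, 0.1209, -0.044],
 [0.0495, -0.044, 0.1978]].

Step 3 — form the quadratic (x - mu)^T · Sigma^{-1} · (x - mu):
  Sigma^{-1} · (x - mu) = (0.2802, 0.4176, -0.3791).
  (x - mu)^T · [Sigma^{-1} · (x - mu)] = (3)·(0.2802) + (3)·(0.4176) + (-2)·(-0.3791) = 2.8516.

Step 4 — take square root: d = √(2.8516) ≈ 1.6887.

d(x, mu) = √(2.8516) ≈ 1.6887


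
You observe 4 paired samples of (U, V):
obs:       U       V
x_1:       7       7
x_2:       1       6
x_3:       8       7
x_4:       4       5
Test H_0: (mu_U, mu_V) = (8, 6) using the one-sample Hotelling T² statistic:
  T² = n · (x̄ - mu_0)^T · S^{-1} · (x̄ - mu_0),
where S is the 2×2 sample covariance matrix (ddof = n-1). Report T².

Step 1 — sample mean vector:
  mean(U) = (7 + 1 + 8 + 4) / 4 = 20/4 = 5
  mean(V) = (7 + 6 + 7 + 5) / 4 = 25/4 = 6.25
  x̄ = (5, 6.25),  deviation x̄ - mu_0 = (5, 6.25) - (8, 6) = (-3, 0.25).

Step 2 — sample covariance matrix, S[i,j] = (1/(n-1)) · Σ_k (x_{k,i} - mean_i) · (x_{k,j} - mean_j), divisor n-1 = 3:
  S[U,U] = ((2)·(2) + (-4)·(-4) + (3)·(3) + (-1)·(-1)) / 3 = 30/3 = 10
  S[U,V] = ((2)·(0.75) + (-4)·(-0.25) + (3)·(0.75) + (-1)·(-1.25)) / 3 = 6/3 = 2
  S[V,V] = ((0.75)·(0.75) + (-0.25)·(-0.25) + (0.75)·(0.75) + (-1.25)·(-1.25)) / 3 = 2.75/3 = 0.9167
  S = [[10, 2],
 [2, 0.9167]].

Step 3 — invert S. det(S) = 10·0.9167 - (2)² = 5.1667.
  S^{-1} = (1/det) · [[d, -b], [-b, a]] = [[0.1774, -0.3871],
 [-0.3871, 1.9355]].

Step 4 — quadratic form (x̄ - mu_0)^T · S^{-1} · (x̄ - mu_0):
  S^{-1} · (x̄ - mu_0) = (-0.629, 1.6452),
  (x̄ - mu_0)^T · [...] = (-3)·(-0.629) + (0.25)·(1.6452) = 2.2984.

Step 5 — scale by n: T² = 4 · 2.2984 = 9.1935.

T² ≈ 9.1935


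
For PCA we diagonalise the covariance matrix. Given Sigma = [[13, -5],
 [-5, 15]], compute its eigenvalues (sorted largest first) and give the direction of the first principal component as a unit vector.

Step 1 — characteristic polynomial of 2×2 Sigma:
  det(Sigma - λI) = λ² - trace · λ + det = 0.
  trace = 13 + 15 = 28, det = 13·15 - (-5)² = 170.
Step 2 — discriminant:
  Δ = trace² - 4·det = 784 - 680 = 104.
Step 3 — eigenvalues:
  λ = (trace ± √Δ)/2 = (28 ± 10.198)/2,
  λ_1 = 19.099,  λ_2 = 8.901.

Step 4 — unit eigenvector for λ_1: solve (Sigma - λ_1 I)v = 0. First row:
  (13 - 19.099)·v_x + (-5)·v_y = 0, i.e. (-6.099)·v_x + (-5)·v_y = 0,
  so v ∝ (b, λ_1 - a) = (-5, 6.099); multiply by -1 so the first entry is positive: u = (5, -6.099).
  ||u|| = √((5)² + (-6.099)²) = √(62.198) ≈ 7.8866,
  v_1 = u/||u|| ≈ (0.634, -0.7733) (||v_1|| = 1).

λ_1 = 19.099,  λ_2 = 8.901;  v_1 ≈ (0.634, -0.7733)


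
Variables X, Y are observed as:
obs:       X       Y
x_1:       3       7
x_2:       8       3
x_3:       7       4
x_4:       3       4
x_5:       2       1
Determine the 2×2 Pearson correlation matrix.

Step 1 — column means:
  mean(X) = (3 + 8 + 7 + 3 + 2) / 5 = 23/5 = 4.6
  mean(Y) = (7 + 3 + 4 + 4 + 1) / 5 = 19/5 = 3.8

Step 2 — sample variances and covariances s[i,j] = (1/(n-1)) · Σ_k (x_{k,i} - mean_i) · (x_{k,j} - mean_j), with n-1 = 4:
  s[X,X] = ((-1.6)·(-1.6) + (3.4)·(3.4) + (2.4)·(2.4) + (-1.6)·(-1.6) + (-2.6)·(-2.6)) / 4 = 29.2/4 = 7.3
  s[X,Y] = ((-1.6)·(3.2) + (3.4)·(-0.8) + (2.4)·(0.2) + (-1.6)·(0.2) + (-2.6)·(-2.8)) / 4 = -0.4/4 = -0.1
  s[Y,Y] = ((3.2)·(3.2) + (-0.8)·(-0.8) + (0.2)·(0.2) + (0.2)·(0.2) + (-2.8)·(-2.8)) / 4 = 18.8/4 = 4.7
  Sample standard deviations s_i = √(s[i,i]):
  s(X) = √(7.3) = 2.7019
  s(Y) = √(4.7) = 2.1679

Step 3 — r_{ij} = s_{ij} / (s_i · s_j):
  r[X,X] = 1 (diagonal).
  r[X,Y] = -0.1 / (2.7019 · 2.1679) = -0.1 / 5.8575 = -0.0171
  r[Y,Y] = 1 (diagonal).

R is symmetric with unit diagonal. Assembling:

R = [[1, -0.0171],
 [-0.0171, 1]]


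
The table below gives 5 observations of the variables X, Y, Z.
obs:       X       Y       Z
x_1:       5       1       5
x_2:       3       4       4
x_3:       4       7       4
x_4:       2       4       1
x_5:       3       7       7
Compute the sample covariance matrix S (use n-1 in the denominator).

Step 1 — column means:
  mean(X) = (5 + 3 + 4 + 2 + 3) / 5 = 17/5 = 3.4
  mean(Y) = (1 + 4 + 7 + 4 + 7) / 5 = 23/5 = 4.6
  mean(Z) = (5 + 4 + 4 + 1 + 7) / 5 = 21/5 = 4.2

Step 2 — sample covariance S[i,j] = (1/(n-1)) · Σ_k (x_{k,i} - mean_i) · (x_{k,j} - mean_j), with n-1 = 4.
  S[X,X] = ((1.6)·(1.6) + (-0.4)·(-0.4) + (0.6)·(0.6) + (-1.4)·(-1.4) + (-0.4)·(-0.4)) / 4 = 5.2/4 = 1.3
  S[X,Y] = ((1.6)·(-3.6) + (-0.4)·(-0.6) + (0.6)·(2.4) + (-1.4)·(-0.6) + (-0.4)·(2.4)) / 4 = -4.2/4 = -1.05
  S[X,Z] = ((1.6)·(0.8) + (-0.4)·(-0.2) + (0.6)·(-0.2) + (-1.4)·(-3.2) + (-0.4)·(2.8)) / 4 = 4.6/4 = 1.15
  S[Y,Y] = ((-3.6)·(-3.6) + (-0.6)·(-0.6) + (2.4)·(2.4) + (-0.6)·(-0.6) + (2.4)·(2.4)) / 4 = 25.2/4 = 6.3
  S[Y,Z] = ((-3.6)·(0.8) + (-0.6)·(-0.2) + (2.4)·(-0.2) + (-0.6)·(-3.2) + (2.4)·(2.8)) / 4 = 5.4/4 = 1.35
  S[Z,Z] = ((0.8)·(0.8) + (-0.2)·(-0.2) + (-0.2)·(-0.2) + (-3.2)·(-3.2) + (2.8)·(2.8)) / 4 = 18.8/4 = 4.7

S is symmetric (S[j,i] = S[i,j]). Assembling:

S = [[1.3, -1.05, 1.15],
 [-1.05, 6.3, 1.35],
 [1.15, 1.35, 4.7]]


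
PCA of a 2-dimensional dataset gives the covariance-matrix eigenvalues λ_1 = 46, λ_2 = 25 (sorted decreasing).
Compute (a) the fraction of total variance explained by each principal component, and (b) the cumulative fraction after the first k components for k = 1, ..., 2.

Step 1 — total variance = trace(Sigma) = Σ λ_i = 46 + 25 = 71.

Step 2 — fraction explained by component i = λ_i / Σ λ:
  PC1: 46/71 = 0.6479
  PC2: 25/71 = 0.3521

Step 3 — cumulative fraction after k components = (λ_1 + ... + λ_k) / Σ λ:
  k = 1: 46/71 = 0.6479
  k = 2: (46 + 25)/71 = 71/71 = 1

Summary (fraction, with percent):

explained: PC1 0.6479 (64.79%), PC2 0.3521 (35.21%);  cumulative: 0.6479, 1


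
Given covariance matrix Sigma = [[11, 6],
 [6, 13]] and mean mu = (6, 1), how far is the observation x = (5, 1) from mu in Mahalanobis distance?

Step 1 — centre the observation: (x - mu) = (-1, 0).

Step 2 — invert Sigma. det(Sigma) = 11·13 - (6)² = 107.
  Sigma^{-1} = (1/det) · [[d, -b], [-b, a]] = [[0.1215, -0.0561],
 [-0.0561, 0.1028]].

Step 3 — form the quadratic (x - mu)^T · Sigma^{-1} · (x - mu):
  Sigma^{-1} · (x - mu) = (-0.1215, 0.0561).
  (x - mu)^T · [Sigma^{-1} · (x - mu)] = (-1)·(-0.1215) + (0)·(0.0561) = 0.1215.

Step 4 — take square root: d = √(0.1215) ≈ 0.3486.

d(x, mu) = √(0.1215) ≈ 0.3486


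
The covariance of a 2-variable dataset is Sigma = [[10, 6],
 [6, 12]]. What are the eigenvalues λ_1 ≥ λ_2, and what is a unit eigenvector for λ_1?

Step 1 — characteristic polynomial of 2×2 Sigma:
  det(Sigma - λI) = λ² - trace · λ + det = 0.
  trace = 10 + 12 = 22, det = 10·12 - (6)² = 84.
Step 2 — discriminant:
  Δ = trace² - 4·det = 484 - 336 = 148.
Step 3 — eigenvalues:
  λ = (trace ± √Δ)/2 = (22 ± 12.1655)/2,
  λ_1 = 17.0828,  λ_2 = 4.9172.

Step 4 — unit eigenvector for λ_1: solve (Sigma - λ_1 I)v = 0. First row:
  (10 - 17.0828)·v_x + (6)·v_y = 0, i.e. (-7.0828)·v_x + (6)·v_y = 0,
  so v ∝ (b, λ_1 - a) = (6, 7.0828) = u.
  ||u|| = √((6)² + (7.0828)²) = √(86.1655) ≈ 9.2825,
  v_1 = u/||u|| ≈ (0.6464, 0.763) (||v_1|| = 1).

λ_1 = 17.0828,  λ_2 = 4.9172;  v_1 ≈ (0.6464, 0.763)


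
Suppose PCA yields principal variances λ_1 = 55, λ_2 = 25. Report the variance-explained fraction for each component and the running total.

Step 1 — total variance = trace(Sigma) = Σ λ_i = 55 + 25 = 80.

Step 2 — fraction explained by component i = λ_i / Σ λ:
  PC1: 55/80 = 0.6875
  PC2: 25/80 = 0.3125

Step 3 — cumulative fraction after k components = (λ_1 + ... + λ_k) / Σ λ:
  k = 1: 55/80 = 0.6875
  k = 2: (55 + 25)/80 = 80/80 = 1

Summary (fraction, with percent):

explained: PC1 0.6875 (68.75%), PC2 0.3125 (31.25%);  cumulative: 0.6875, 1


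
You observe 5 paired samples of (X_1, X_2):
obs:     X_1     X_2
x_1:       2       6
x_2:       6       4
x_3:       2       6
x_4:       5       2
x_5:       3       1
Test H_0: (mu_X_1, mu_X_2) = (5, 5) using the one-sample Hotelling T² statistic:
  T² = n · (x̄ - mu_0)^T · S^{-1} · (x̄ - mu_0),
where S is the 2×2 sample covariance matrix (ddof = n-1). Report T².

Step 1 — sample mean vector:
  mean(X_1) = (2 + 6 + 2 + 5 + 3) / 5 = 18/5 = 3.6
  mean(X_2) = (6 + 4 + 6 + 2 + 1) / 5 = 19/5 = 3.8
  x̄ = (3.6, 3.8),  deviation x̄ - mu_0 = (3.6, 3.8) - (5, 5) = (-1.4, -1.2).

Step 2 — sample covariance matrix, S[i,j] = (1/(n-1)) · Σ_k (x_{k,i} - mean_i) · (x_{k,j} - mean_j), divisor n-1 = 4:
  S[X_1,X_1] = ((-1.6)·(-1.6) + (2.4)·(2.4) + (-1.6)·(-1.6) + (1.4)·(1.4) + (-0.6)·(-0.6)) / 4 = 13.2/4 = 3.3
  S[X_1,X_2] = ((-1.6)·(2.2) + (2.4)·(0.2) + (-1.6)·(2.2) + (1.4)·(-1.8) + (-0.6)·(-2.8)) / 4 = -7.4/4 = -1.85
  S[X_2,X_2] = ((2.2)·(2.2) + (0.2)·(0.2) + (2.2)·(2.2) + (-1.8)·(-1.8) + (-2.8)·(-2.8)) / 4 = 20.8/4 = 5.2
  S = [[3.3, -1.85],
 [-1.85, 5.2]].

Step 3 — invert S. det(S) = 3.3·5.2 - (-1.85)² = 13.7375.
  S^{-1} = (1/det) · [[d, -b], [-b, a]] = [[0.3785, 0.1347],
 [0.1347, 0.2402]].

Step 4 — quadratic form (x̄ - mu_0)^T · S^{-1} · (x̄ - mu_0):
  S^{-1} · (x̄ - mu_0) = (-0.6915, -0.4768),
  (x̄ - mu_0)^T · [...] = (-1.4)·(-0.6915) + (-1.2)·(-0.4768) = 1.5403.

Step 5 — scale by n: T² = 5 · 1.5403 = 7.7015.

T² ≈ 7.7015


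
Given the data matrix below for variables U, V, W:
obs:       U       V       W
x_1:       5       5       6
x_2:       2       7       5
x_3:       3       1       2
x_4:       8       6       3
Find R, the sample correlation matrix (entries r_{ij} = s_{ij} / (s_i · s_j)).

Step 1 — column means:
  mean(U) = (5 + 2 + 3 + 8) / 4 = 18/4 = 4.5
  mean(V) = (5 + 7 + 1 + 6) / 4 = 19/4 = 4.75
  mean(W) = (6 + 5 + 2 + 3) / 4 = 16/4 = 4

Step 2 — sample variances and covariances s[i,j] = (1/(n-1)) · Σ_k (x_{k,i} - mean_i) · (x_{k,j} - mean_j), with n-1 = 3:
  s[U,U] = ((0.5)·(0.5) + (-2.5)·(-2.5) + (-1.5)·(-1.5) + (3.5)·(3.5)) / 3 = 21/3 = 7
  s[U,V] = ((0.5)·(0.25) + (-2.5)·(2.25) + (-1.5)·(-3.75) + (3.5)·(1.25)) / 3 = 4.5/3 = 1.5
  s[U,W] = ((0.5)·(2) + (-2.5)·(1) + (-1.5)·(-2) + (3.5)·(-1)) / 3 = -2/3 = -0.6667
  s[V,V] = ((0.25)·(0.25) + (2.25)·(2.25) + (-3.75)·(-3.75) + (1.25)·(1.25)) / 3 = 20.75/3 = 6.9167
  s[V,W] = ((0.25)·(2) + (2.25)·(1) + (-3.75)·(-2) + (1.25)·(-1)) / 3 = 9/3 = 3
  s[W,W] = ((2)·(2) + (1)·(1) + (-2)·(-2) + (-1)·(-1)) / 3 = 10/3 = 3.3333
  Sample standard deviations s_i = √(s[i,i]):
  s(U) = √(7) = 2.6458
  s(V) = √(6.9167) = 2.63
  s(W) = √(3.3333) = 1.8257

Step 3 — r_{ij} = s_{ij} / (s_i · s_j):
  r[U,U] = 1 (diagonal).
  r[U,V] = 1.5 / (2.6458 · 2.63) = 1.5 / 6.9582 = 0.2156
  r[U,W] = -0.6667 / (2.6458 · 1.8257) = -0.6667 / 4.8305 = -0.138
  r[V,V] = 1 (diagonal).
  r[V,W] = 3 / (2.63 · 1.8257) = 3 / 4.8016 = 0.6248
  r[W,W] = 1 (diagonal).

R is symmetric with unit diagonal. Assembling:

R = [[1, 0.2156, -0.138],
 [0.2156, 1, 0.6248],
 [-0.138, 0.6248, 1]]


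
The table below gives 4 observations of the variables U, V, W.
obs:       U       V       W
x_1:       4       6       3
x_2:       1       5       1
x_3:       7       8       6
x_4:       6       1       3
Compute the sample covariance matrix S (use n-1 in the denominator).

Step 1 — column means:
  mean(U) = (4 + 1 + 7 + 6) / 4 = 18/4 = 4.5
  mean(V) = (6 + 5 + 8 + 1) / 4 = 20/4 = 5
  mean(W) = (3 + 1 + 6 + 3) / 4 = 13/4 = 3.25

Step 2 — sample covariance S[i,j] = (1/(n-1)) · Σ_k (x_{k,i} - mean_i) · (x_{k,j} - mean_j), with n-1 = 3.
  S[U,U] = ((-0.5)·(-0.5) + (-3.5)·(-3.5) + (2.5)·(2.5) + (1.5)·(1.5)) / 3 = 21/3 = 7
  S[U,V] = ((-0.5)·(1) + (-3.5)·(0) + (2.5)·(3) + (1.5)·(-4)) / 3 = 1/3 = 0.3333
  S[U,W] = ((-0.5)·(-0.25) + (-3.5)·(-2.25) + (2.5)·(2.75) + (1.5)·(-0.25)) / 3 = 14.5/3 = 4.8333
  S[V,V] = ((1)·(1) + (0)·(0) + (3)·(3) + (-4)·(-4)) / 3 = 26/3 = 8.6667
  S[V,W] = ((1)·(-0.25) + (0)·(-2.25) + (3)·(2.75) + (-4)·(-0.25)) / 3 = 9/3 = 3
  S[W,W] = ((-0.25)·(-0.25) + (-2.25)·(-2.25) + (2.75)·(2.75) + (-0.25)·(-0.25)) / 3 = 12.75/3 = 4.25

S is symmetric (S[j,i] = S[i,j]). Assembling:

S = [[7, 0.3333, 4.8333],
 [0.3333, 8.6667, 3],
 [4.8333, 3, 4.25]]
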